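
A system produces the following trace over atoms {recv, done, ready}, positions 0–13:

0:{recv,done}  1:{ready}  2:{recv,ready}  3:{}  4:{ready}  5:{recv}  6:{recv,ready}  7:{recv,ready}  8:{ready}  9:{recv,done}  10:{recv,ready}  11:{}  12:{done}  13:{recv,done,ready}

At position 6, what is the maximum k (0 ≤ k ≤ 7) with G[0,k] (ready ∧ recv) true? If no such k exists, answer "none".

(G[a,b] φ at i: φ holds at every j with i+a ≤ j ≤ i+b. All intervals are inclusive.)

1

(ready ∧ recv) must hold from j=6 onward; find where it first fails.
  j=6: holds
  j=7: holds
  j=8: fails
Holds on [6,7], so largest k = 1.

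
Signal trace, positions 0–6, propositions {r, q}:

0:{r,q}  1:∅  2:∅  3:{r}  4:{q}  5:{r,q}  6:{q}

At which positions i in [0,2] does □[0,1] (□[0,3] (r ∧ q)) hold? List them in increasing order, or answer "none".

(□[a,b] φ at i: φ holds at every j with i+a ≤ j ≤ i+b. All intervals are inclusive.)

Evaluate at each i in [0,2]:
  i=0: ✗ (fails at j=0)
  i=1: ✗ (fails at j=1)
  i=2: ✗ (fails at j=2)

none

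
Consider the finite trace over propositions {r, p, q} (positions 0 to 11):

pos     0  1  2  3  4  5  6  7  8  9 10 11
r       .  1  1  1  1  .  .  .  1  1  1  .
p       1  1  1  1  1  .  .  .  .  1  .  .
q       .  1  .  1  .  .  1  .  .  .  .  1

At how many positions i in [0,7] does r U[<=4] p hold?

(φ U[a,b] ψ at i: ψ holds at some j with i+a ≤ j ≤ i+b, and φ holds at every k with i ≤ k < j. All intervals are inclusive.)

5

Evaluate at each i in [0,7]:
  i=0: ✓ (rhs at j=0)
  i=1: ✓ (rhs at j=1)
  i=2: ✓ (rhs at j=2)
  i=3: ✓ (rhs at j=3)
  i=4: ✓ (rhs at j=4)
  i=5: ✗ (lhs fails at k=5 before rhs at j=9)
  i=6: ✗ (lhs fails at k=6 before rhs at j=9)
  i=7: ✗ (lhs fails at k=7 before rhs at j=9)
Positions where it holds: {0, 1, 2, 3, 4} → 5.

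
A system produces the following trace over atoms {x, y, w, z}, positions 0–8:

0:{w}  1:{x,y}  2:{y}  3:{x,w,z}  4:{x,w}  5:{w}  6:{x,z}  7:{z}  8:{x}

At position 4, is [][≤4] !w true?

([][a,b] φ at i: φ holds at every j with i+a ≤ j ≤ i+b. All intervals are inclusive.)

No

Check !w at every j in [4,8]:
  j=4: false
  j=5: false
  j=6: true
  j=7: true
  j=8: true
Fails at j=4 → formula fails.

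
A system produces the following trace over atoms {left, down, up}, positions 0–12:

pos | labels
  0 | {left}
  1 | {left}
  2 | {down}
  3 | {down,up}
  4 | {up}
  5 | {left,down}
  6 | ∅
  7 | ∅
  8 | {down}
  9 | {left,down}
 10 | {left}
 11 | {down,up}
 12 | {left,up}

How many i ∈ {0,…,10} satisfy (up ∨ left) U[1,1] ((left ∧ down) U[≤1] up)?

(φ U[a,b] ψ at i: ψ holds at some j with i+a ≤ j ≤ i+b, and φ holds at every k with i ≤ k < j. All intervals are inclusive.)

2

Evaluate at each i in [0,10]:
  i=0: ✗ (no rhs in [1,1])
  i=1: ✗ (no rhs in [2,2])
  i=2: ✗ (lhs fails at k=2 before rhs at j=3)
  i=3: ✓ (rhs at j=4; lhs holds on [3,3])
  i=4: ✗ (no rhs in [5,5])
  i=5: ✗ (no rhs in [6,6])
  i=6: ✗ (no rhs in [7,7])
  i=7: ✗ (no rhs in [8,8])
  i=8: ✗ (no rhs in [9,9])
  i=9: ✗ (no rhs in [10,10])
  i=10: ✓ (rhs at j=11; lhs holds on [10,10])
Positions where it holds: {3, 10} → 2.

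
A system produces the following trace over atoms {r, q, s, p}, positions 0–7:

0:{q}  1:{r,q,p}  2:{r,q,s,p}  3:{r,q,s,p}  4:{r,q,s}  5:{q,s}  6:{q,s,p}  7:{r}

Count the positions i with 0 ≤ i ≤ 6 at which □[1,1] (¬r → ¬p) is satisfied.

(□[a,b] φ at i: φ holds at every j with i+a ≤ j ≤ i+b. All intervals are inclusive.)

Evaluate at each i in [0,6]:
  i=0: ✓ (all of [1,1])
  i=1: ✓ (all of [2,2])
  i=2: ✓ (all of [3,3])
  i=3: ✓ (all of [4,4])
  i=4: ✓ (all of [5,5])
  i=5: ✗ (fails at j=6)
  i=6: ✓ (all of [7,7])
Positions where it holds: {0, 1, 2, 3, 4, 6} → 6.

6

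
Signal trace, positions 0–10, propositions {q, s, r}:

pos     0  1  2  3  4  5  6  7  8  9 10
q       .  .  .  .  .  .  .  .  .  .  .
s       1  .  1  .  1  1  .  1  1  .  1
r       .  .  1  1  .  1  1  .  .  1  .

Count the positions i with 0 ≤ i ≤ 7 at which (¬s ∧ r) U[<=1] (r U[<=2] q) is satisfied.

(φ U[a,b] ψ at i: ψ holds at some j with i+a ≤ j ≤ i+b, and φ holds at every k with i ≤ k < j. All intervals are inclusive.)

Evaluate at each i in [0,7]:
  i=0: ✗ (no rhs in [0,1])
  i=1: ✗ (no rhs in [1,2])
  i=2: ✗ (no rhs in [2,3])
  i=3: ✗ (no rhs in [3,4])
  i=4: ✗ (no rhs in [4,5])
  i=5: ✗ (no rhs in [5,6])
  i=6: ✗ (no rhs in [6,7])
  i=7: ✗ (no rhs in [7,8])
Positions where it holds: {} → 0.

0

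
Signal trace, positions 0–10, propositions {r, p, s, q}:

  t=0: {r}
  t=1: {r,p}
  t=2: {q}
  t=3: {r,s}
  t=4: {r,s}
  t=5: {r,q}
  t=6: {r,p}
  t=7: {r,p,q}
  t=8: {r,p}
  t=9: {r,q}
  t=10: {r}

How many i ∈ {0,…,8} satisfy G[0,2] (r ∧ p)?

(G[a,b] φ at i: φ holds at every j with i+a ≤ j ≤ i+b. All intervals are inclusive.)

Evaluate at each i in [0,8]:
  i=0: ✗ (fails at j=0)
  i=1: ✗ (fails at j=2)
  i=2: ✗ (fails at j=2)
  i=3: ✗ (fails at j=3)
  i=4: ✗ (fails at j=4)
  i=5: ✗ (fails at j=5)
  i=6: ✓ (all of [6,8])
  i=7: ✗ (fails at j=9)
  i=8: ✗ (fails at j=9)
Positions where it holds: {6} → 1.

1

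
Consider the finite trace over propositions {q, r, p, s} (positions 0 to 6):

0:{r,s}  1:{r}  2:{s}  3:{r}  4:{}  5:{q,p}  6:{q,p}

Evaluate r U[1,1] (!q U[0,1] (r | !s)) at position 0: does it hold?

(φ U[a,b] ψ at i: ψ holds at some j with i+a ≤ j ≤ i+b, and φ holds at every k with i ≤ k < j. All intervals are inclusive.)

Holds

Need some j in [1,1] with (!q U[0,1] (r | !s)), and r at every k in [0,j-1].
  j=1: (!q U[0,1] (r | !s)) holds; r holds at every k in [0,0] → satisfied.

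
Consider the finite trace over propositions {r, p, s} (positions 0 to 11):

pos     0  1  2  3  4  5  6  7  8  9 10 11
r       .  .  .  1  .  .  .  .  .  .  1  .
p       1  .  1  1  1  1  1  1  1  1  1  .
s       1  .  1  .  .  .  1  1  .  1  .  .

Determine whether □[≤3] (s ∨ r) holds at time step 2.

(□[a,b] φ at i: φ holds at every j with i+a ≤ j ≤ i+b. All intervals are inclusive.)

Check (s ∨ r) at every j in [2,5]:
  j=2: true
  j=3: true
  j=4: false
  j=5: false
Fails at j=4 → formula fails.

Does not hold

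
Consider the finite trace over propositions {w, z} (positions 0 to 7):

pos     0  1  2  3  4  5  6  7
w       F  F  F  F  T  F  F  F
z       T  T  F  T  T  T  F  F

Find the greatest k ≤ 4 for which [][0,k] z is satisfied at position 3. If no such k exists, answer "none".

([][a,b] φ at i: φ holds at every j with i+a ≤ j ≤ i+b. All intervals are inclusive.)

z must hold from j=3 onward; find where it first fails.
  j=3: holds
  j=4: holds
  j=5: holds
  j=6: fails
Holds on [3,5], so largest k = 2.

2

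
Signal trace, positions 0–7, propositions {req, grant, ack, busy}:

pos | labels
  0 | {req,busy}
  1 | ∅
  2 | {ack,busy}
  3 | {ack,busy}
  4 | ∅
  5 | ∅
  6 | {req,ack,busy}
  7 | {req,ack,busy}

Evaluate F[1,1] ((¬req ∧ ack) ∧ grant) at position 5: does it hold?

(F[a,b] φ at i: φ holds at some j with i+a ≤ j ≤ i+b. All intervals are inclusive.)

Check ((¬req ∧ ack) ∧ grant) at each j in [6,6]:
  j=6: false
No position in the window satisfies it → formula fails.

No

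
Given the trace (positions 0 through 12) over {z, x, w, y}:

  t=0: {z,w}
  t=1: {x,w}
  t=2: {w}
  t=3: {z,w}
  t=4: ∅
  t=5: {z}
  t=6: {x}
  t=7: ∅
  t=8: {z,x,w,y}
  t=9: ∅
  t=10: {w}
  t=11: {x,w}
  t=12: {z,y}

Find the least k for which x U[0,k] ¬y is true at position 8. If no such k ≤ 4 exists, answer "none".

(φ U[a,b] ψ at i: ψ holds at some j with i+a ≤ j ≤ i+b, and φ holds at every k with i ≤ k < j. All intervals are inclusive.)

Need earliest j ≥ 8 with ¬y, and x at every k in [8,j-1].
  j=8: rhs fails.
  j=9: rhs holds; lhs holds on [8,8]. k = 1.

1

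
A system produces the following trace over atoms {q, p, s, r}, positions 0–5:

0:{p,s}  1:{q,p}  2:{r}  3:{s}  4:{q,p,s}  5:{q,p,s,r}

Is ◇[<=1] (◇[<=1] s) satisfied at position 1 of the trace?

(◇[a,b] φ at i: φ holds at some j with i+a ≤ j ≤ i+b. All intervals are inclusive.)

Yes

Check ◇[<=1] s at each j in [1,2]:
  j=1: fails (none in [1,2])
  j=2: holds (witness at 3)
Found at j=2 → formula holds.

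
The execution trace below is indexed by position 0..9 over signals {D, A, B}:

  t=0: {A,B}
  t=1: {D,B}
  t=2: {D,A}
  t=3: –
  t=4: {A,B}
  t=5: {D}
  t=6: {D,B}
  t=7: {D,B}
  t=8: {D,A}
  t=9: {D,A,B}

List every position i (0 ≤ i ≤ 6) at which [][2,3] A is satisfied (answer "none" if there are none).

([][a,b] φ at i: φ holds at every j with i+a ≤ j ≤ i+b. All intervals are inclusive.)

6

Evaluate at each i in [0,6]:
  i=0: ✗ (fails at j=3)
  i=1: ✗ (fails at j=3)
  i=2: ✗ (fails at j=5)
  i=3: ✗ (fails at j=5)
  i=4: ✗ (fails at j=6)
  i=5: ✗ (fails at j=7)
  i=6: ✓ (all of [8,9])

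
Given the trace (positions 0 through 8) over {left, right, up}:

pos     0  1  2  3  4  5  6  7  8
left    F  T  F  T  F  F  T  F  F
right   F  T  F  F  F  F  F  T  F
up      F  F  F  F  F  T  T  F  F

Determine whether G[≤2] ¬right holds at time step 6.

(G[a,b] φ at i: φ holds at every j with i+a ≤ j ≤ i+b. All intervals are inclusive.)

Check ¬right at every j in [6,8]:
  j=6: true
  j=7: false
  j=8: true
Fails at j=7 → formula fails.

Does not hold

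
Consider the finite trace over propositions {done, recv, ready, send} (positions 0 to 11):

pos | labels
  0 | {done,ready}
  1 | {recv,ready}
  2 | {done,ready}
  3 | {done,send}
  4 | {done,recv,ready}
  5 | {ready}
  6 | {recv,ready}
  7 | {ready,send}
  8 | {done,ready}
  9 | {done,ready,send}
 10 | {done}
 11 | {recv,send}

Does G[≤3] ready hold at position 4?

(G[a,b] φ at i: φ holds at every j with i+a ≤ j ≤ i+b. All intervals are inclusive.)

Yes

Check ready at every j in [4,7]:
  j=4: true
  j=5: true
  j=6: true
  j=7: true
All positions satisfy it → formula holds.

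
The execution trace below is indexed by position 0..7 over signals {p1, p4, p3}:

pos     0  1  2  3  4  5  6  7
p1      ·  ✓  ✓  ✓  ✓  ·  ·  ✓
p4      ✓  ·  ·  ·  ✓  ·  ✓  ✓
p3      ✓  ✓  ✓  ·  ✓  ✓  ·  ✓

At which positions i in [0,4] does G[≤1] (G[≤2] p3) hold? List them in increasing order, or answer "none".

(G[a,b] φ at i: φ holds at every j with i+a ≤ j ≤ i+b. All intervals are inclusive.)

Evaluate at each i in [0,4]:
  i=0: ✗ (fails at j=1)
  i=1: ✗ (fails at j=1)
  i=2: ✗ (fails at j=2)
  i=3: ✗ (fails at j=3)
  i=4: ✗ (fails at j=4)

none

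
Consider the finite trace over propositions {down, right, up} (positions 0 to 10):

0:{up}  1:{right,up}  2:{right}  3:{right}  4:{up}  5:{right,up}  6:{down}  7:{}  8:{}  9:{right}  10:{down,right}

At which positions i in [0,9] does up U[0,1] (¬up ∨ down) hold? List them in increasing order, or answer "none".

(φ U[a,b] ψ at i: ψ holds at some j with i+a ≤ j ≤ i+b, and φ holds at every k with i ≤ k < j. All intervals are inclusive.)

Evaluate at each i in [0,9]:
  i=0: ✗ (no rhs in [0,1])
  i=1: ✓ (rhs at j=2; lhs holds on [1,1])
  i=2: ✓ (rhs at j=2)
  i=3: ✓ (rhs at j=3)
  i=4: ✗ (no rhs in [4,5])
  i=5: ✓ (rhs at j=6; lhs holds on [5,5])
  i=6: ✓ (rhs at j=6)
  i=7: ✓ (rhs at j=7)
  i=8: ✓ (rhs at j=8)
  i=9: ✓ (rhs at j=9)

1, 2, 3, 5, 6, 7, 8, 9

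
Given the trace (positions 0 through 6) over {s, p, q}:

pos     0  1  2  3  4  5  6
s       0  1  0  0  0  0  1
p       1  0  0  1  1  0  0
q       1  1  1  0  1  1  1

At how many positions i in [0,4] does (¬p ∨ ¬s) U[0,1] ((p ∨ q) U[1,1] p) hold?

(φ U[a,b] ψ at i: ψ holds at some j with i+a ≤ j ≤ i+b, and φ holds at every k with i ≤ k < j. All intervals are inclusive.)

3

Evaluate at each i in [0,4]:
  i=0: ✗ (no rhs in [0,1])
  i=1: ✓ (rhs at j=2; lhs holds on [1,1])
  i=2: ✓ (rhs at j=2)
  i=3: ✓ (rhs at j=3)
  i=4: ✗ (no rhs in [4,5])
Positions where it holds: {1, 2, 3} → 3.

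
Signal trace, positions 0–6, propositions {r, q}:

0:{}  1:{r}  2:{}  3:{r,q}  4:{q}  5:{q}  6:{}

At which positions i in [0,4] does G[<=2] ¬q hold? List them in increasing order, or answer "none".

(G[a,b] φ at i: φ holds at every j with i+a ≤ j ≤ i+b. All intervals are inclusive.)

0

Evaluate at each i in [0,4]:
  i=0: ✓ (all of [0,2])
  i=1: ✗ (fails at j=3)
  i=2: ✗ (fails at j=3)
  i=3: ✗ (fails at j=3)
  i=4: ✗ (fails at j=4)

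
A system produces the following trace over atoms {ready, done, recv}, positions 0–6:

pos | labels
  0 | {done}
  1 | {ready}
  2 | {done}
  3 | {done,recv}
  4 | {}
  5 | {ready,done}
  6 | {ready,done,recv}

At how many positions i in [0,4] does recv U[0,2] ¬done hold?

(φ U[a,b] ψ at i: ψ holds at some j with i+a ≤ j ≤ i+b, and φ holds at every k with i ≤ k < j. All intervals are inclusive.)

3

Evaluate at each i in [0,4]:
  i=0: ✗ (lhs fails at k=0 before rhs at j=1)
  i=1: ✓ (rhs at j=1)
  i=2: ✗ (lhs fails at k=2 before rhs at j=4)
  i=3: ✓ (rhs at j=4; lhs holds on [3,3])
  i=4: ✓ (rhs at j=4)
Positions where it holds: {1, 3, 4} → 3.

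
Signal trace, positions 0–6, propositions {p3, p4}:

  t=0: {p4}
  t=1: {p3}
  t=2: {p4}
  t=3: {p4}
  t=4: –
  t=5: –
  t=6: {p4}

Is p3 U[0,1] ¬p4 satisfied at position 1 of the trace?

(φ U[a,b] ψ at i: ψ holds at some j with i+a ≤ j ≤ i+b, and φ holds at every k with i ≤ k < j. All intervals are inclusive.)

Need some j in [1,2] with ¬p4, and p3 at every k in [1,j-1].
  j=1: ¬p4 holds; no prefix to check → satisfied.

True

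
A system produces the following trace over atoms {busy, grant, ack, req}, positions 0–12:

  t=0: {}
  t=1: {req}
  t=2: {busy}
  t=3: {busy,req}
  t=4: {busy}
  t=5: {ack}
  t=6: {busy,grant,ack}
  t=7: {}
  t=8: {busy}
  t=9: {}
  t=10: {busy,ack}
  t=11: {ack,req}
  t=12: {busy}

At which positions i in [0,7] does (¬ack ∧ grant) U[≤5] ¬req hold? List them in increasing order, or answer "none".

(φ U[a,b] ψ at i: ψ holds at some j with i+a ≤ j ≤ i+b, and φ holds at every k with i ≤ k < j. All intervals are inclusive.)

0, 2, 4, 5, 6, 7

Evaluate at each i in [0,7]:
  i=0: ✓ (rhs at j=0)
  i=1: ✗ (lhs fails at k=1 before rhs at j=2)
  i=2: ✓ (rhs at j=2)
  i=3: ✗ (lhs fails at k=3 before rhs at j=4)
  i=4: ✓ (rhs at j=4)
  i=5: ✓ (rhs at j=5)
  i=6: ✓ (rhs at j=6)
  i=7: ✓ (rhs at j=7)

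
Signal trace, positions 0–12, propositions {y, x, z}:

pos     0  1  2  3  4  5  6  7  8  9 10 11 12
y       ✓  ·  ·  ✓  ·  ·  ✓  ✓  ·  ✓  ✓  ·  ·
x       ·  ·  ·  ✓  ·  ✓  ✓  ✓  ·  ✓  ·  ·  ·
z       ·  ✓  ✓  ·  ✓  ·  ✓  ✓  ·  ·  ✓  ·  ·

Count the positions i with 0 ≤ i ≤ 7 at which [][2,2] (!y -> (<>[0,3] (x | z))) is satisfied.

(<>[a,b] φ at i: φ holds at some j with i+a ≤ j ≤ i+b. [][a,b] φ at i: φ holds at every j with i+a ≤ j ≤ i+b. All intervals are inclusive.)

Evaluate at each i in [0,7]:
  i=0: ✓ (all of [2,2])
  i=1: ✓ (all of [3,3])
  i=2: ✓ (all of [4,4])
  i=3: ✓ (all of [5,5])
  i=4: ✓ (all of [6,6])
  i=5: ✓ (all of [7,7])
  i=6: ✓ (all of [8,8])
  i=7: ✓ (all of [9,9])
Positions where it holds: {0, 1, 2, 3, 4, 5, 6, 7} → 8.

8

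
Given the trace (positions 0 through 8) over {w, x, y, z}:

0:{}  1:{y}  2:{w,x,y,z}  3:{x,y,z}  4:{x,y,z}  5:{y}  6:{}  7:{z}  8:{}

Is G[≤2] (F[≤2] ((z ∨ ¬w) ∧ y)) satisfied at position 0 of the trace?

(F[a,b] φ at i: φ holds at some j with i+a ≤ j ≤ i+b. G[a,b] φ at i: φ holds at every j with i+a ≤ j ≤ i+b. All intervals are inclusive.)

Check F[≤2] ((z ∨ ¬w) ∧ y) at every j in [0,2]:
  j=0: holds (witness at 1)
  j=1: holds (witness at 1)
  j=2: holds (witness at 2)
All positions satisfy it → formula holds.

Holds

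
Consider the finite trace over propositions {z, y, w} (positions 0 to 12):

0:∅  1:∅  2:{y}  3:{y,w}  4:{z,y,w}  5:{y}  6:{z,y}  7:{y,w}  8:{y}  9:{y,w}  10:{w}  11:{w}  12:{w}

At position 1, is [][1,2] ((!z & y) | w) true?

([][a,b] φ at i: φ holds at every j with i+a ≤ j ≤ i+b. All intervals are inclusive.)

Holds

Check ((!z & y) | w) at every j in [2,3]:
  j=2: true
  j=3: true
All positions satisfy it → formula holds.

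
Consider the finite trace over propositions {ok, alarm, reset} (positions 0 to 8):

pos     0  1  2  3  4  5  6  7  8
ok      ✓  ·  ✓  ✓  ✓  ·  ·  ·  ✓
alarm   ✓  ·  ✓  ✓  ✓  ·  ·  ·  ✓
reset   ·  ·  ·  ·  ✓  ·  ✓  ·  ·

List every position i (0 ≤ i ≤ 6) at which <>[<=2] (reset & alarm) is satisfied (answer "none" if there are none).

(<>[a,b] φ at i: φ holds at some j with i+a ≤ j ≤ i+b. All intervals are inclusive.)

2, 3, 4

Evaluate at each i in [0,6]:
  i=0: ✗ (none in [0,2])
  i=1: ✗ (none in [1,3])
  i=2: ✓ (witness j=4)
  i=3: ✓ (witness j=4)
  i=4: ✓ (witness j=4)
  i=5: ✗ (none in [5,7])
  i=6: ✗ (none in [6,8])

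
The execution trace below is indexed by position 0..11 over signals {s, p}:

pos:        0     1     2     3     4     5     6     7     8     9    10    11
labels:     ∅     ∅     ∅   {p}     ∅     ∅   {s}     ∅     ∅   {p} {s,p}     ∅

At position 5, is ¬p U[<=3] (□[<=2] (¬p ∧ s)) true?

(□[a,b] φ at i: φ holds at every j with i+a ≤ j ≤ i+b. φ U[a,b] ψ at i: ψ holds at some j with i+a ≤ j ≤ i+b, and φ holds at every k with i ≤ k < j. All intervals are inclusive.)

Need some j in [5,8] with □[<=2] (¬p ∧ s), and ¬p at every k in [5,j-1].
  j=5: □[<=2] (¬p ∧ s) — fails at 5.
  j=6: □[<=2] (¬p ∧ s) — fails at 7.
  j=7: □[<=2] (¬p ∧ s) — fails at 7.
  j=8: □[<=2] (¬p ∧ s) — fails at 8.
No j in the window works → until fails.

No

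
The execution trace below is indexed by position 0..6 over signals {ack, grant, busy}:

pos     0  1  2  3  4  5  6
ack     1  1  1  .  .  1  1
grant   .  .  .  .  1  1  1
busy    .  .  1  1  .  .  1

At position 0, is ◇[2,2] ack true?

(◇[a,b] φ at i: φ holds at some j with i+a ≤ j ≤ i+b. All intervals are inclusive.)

Holds

Check ack at each j in [2,2]:
  j=2: true
Found at j=2 → formula holds.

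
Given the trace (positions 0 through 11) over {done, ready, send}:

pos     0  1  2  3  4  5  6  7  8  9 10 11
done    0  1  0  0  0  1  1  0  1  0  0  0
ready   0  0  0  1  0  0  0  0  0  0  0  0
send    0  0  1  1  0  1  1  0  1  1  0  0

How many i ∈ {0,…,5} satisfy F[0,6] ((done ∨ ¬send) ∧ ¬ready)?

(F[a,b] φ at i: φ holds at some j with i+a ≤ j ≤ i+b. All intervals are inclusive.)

6

Evaluate at each i in [0,5]:
  i=0: ✓ (witness j=0)
  i=1: ✓ (witness j=1)
  i=2: ✓ (witness j=4)
  i=3: ✓ (witness j=4)
  i=4: ✓ (witness j=4)
  i=5: ✓ (witness j=5)
Positions where it holds: {0, 1, 2, 3, 4, 5} → 6.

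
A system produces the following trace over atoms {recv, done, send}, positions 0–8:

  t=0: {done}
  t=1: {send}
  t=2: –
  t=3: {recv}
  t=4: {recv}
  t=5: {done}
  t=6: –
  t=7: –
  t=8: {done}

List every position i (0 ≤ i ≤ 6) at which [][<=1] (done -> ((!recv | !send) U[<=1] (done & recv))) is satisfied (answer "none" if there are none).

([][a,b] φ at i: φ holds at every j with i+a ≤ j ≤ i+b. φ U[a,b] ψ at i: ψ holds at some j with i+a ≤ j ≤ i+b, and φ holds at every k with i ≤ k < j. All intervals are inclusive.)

Evaluate at each i in [0,6]:
  i=0: ✗ (fails at j=0)
  i=1: ✓ (all of [1,2])
  i=2: ✓ (all of [2,3])
  i=3: ✓ (all of [3,4])
  i=4: ✗ (fails at j=5)
  i=5: ✗ (fails at j=5)
  i=6: ✓ (all of [6,7])

1, 2, 3, 6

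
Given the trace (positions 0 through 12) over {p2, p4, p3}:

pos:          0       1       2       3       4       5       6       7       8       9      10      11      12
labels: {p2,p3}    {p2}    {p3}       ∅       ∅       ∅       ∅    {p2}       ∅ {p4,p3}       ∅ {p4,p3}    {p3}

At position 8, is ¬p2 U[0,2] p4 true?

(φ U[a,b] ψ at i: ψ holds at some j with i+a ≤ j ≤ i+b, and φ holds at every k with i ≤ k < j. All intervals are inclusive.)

Yes

Need some j in [8,10] with p4, and ¬p2 at every k in [8,j-1].
  j=8: p4 false.
  j=9: p4 holds; ¬p2 holds at every k in [8,8] → satisfied.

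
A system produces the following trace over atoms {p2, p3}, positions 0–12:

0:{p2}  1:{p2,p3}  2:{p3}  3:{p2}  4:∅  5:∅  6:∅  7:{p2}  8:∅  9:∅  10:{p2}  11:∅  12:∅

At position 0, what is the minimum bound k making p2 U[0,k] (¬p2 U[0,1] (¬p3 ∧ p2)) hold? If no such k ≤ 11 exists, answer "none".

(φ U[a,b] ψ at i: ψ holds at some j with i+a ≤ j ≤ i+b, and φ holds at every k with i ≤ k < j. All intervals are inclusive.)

Need earliest j ≥ 0 with (¬p2 U[0,1] (¬p3 ∧ p2)), and p2 at every k in [0,j-1].
  j=0: rhs holds (empty prefix). k = 0.

0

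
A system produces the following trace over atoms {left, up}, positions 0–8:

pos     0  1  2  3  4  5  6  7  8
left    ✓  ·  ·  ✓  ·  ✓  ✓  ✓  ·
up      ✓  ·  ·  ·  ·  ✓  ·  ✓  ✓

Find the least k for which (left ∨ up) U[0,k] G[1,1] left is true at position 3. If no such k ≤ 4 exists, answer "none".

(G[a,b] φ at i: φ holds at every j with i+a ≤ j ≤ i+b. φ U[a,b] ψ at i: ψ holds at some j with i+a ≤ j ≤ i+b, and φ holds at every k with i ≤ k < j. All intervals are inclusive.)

1

Need earliest j ≥ 3 with G[1,1] left, and (left ∨ up) at every k in [3,j-1].
  j=3: rhs fails.
  j=4: rhs holds; lhs holds on [3,3]. k = 1.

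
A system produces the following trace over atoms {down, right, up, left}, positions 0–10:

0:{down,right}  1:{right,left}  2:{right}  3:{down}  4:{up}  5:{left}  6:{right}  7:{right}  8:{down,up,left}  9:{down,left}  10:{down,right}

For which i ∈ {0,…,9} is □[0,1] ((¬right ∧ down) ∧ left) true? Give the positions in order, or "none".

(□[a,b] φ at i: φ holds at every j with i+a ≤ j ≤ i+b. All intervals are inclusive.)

Evaluate at each i in [0,9]:
  i=0: ✗ (fails at j=0)
  i=1: ✗ (fails at j=1)
  i=2: ✗ (fails at j=2)
  i=3: ✗ (fails at j=3)
  i=4: ✗ (fails at j=4)
  i=5: ✗ (fails at j=5)
  i=6: ✗ (fails at j=6)
  i=7: ✗ (fails at j=7)
  i=8: ✓ (all of [8,9])
  i=9: ✗ (fails at j=10)

8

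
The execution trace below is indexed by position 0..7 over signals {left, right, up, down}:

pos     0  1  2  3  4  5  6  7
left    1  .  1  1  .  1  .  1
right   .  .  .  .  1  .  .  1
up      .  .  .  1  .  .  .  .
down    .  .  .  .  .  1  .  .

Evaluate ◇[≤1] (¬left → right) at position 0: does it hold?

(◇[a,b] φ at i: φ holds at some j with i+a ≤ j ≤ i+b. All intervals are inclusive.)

Check (¬left → right) at each j in [0,1]:
  j=0: true
  j=1: false
Found at j=0 → formula holds.

True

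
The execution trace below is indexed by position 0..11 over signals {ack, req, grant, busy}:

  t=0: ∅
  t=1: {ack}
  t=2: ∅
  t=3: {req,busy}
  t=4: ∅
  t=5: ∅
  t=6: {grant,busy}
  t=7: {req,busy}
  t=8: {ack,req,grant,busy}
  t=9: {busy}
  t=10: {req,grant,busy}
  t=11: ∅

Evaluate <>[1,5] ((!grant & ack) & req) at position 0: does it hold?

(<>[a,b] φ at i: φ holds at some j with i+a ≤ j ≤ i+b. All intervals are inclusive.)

Check ((!grant & ack) & req) at each j in [1,5]:
  j=1: false
  j=2: false
  j=3: false
  j=4: false
  j=5: false
No position in the window satisfies it → formula fails.

False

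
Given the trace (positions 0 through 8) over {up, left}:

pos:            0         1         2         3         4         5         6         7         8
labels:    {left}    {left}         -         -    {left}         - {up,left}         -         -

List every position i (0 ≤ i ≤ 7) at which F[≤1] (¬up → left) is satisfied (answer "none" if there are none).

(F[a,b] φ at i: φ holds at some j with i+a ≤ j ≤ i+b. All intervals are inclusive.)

0, 1, 3, 4, 5, 6

Evaluate at each i in [0,7]:
  i=0: ✓ (witness j=0)
  i=1: ✓ (witness j=1)
  i=2: ✗ (none in [2,3])
  i=3: ✓ (witness j=4)
  i=4: ✓ (witness j=4)
  i=5: ✓ (witness j=6)
  i=6: ✓ (witness j=6)
  i=7: ✗ (none in [7,8])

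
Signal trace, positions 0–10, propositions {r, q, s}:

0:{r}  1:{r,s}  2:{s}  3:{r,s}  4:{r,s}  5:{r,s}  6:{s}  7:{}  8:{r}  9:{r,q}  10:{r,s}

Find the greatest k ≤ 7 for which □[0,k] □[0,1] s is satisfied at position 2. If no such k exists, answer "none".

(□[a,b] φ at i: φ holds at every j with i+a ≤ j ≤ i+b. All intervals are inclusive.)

3

□[0,1] s must hold from j=2 onward; find where it first fails.
  j=2: holds
  j=3: holds
  j=4: holds
  j=5: holds
  j=6: fails
Holds on [2,5], so largest k = 3.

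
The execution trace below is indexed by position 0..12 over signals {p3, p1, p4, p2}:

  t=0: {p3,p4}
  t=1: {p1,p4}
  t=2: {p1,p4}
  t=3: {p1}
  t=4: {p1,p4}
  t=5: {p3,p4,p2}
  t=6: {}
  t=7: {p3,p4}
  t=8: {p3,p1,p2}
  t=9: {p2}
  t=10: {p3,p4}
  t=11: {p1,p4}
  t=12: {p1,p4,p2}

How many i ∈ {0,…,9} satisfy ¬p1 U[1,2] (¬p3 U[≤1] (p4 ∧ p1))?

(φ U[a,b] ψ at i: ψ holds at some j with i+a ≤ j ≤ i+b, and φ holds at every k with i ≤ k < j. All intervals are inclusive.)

Evaluate at each i in [0,9]:
  i=0: ✓ (rhs at j=1; lhs holds on [0,0])
  i=1: ✗ (lhs fails at k=1 before rhs at j=2)
  i=2: ✗ (lhs fails at k=2 before rhs at j=3)
  i=3: ✗ (lhs fails at k=3 before rhs at j=4)
  i=4: ✗ (no rhs in [5,6])
  i=5: ✗ (no rhs in [6,7])
  i=6: ✗ (no rhs in [7,8])
  i=7: ✗ (no rhs in [8,9])
  i=8: ✗ (no rhs in [9,10])
  i=9: ✓ (rhs at j=11; lhs holds on [9,10])
Positions where it holds: {0, 9} → 2.

2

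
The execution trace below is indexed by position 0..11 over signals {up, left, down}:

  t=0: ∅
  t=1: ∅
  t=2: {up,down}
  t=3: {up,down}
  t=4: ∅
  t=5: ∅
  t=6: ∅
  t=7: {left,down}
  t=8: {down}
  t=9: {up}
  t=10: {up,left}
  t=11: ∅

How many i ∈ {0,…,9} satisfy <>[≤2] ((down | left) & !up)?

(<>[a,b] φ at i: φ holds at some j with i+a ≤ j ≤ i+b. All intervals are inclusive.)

4

Evaluate at each i in [0,9]:
  i=0: ✗ (none in [0,2])
  i=1: ✗ (none in [1,3])
  i=2: ✗ (none in [2,4])
  i=3: ✗ (none in [3,5])
  i=4: ✗ (none in [4,6])
  i=5: ✓ (witness j=7)
  i=6: ✓ (witness j=7)
  i=7: ✓ (witness j=7)
  i=8: ✓ (witness j=8)
  i=9: ✗ (none in [9,11])
Positions where it holds: {5, 6, 7, 8} → 4.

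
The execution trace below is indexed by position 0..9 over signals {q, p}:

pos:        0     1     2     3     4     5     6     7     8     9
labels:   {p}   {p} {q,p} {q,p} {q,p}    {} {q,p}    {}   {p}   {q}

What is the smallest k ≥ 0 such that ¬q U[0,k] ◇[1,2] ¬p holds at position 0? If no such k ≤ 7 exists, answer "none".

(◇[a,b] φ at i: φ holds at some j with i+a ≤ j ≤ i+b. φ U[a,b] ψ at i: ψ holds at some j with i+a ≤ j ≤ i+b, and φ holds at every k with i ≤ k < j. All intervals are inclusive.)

Need earliest j ≥ 0 with ◇[1,2] ¬p, and ¬q at every k in [0,j-1].
  j=0: rhs fails.
  j=1: rhs fails.
  j=2: rhs fails.
  j=3: rhs holds but lhs fails at k=2.
  j=4: rhs holds but lhs fails at k=2.
  j=5: rhs holds but lhs fails at k=2.
  j=6: rhs holds but lhs fails at k=2.
  j=7: rhs holds but lhs fails at k=2.
No witness within the range → none.

none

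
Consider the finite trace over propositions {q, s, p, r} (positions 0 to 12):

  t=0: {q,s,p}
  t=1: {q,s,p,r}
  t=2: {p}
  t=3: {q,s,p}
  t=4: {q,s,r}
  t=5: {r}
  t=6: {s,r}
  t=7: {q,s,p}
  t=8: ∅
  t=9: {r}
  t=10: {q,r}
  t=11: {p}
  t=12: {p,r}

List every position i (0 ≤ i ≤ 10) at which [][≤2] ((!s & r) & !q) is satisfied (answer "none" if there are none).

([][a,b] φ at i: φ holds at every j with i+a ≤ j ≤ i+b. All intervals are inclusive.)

Evaluate at each i in [0,10]:
  i=0: ✗ (fails at j=0)
  i=1: ✗ (fails at j=1)
  i=2: ✗ (fails at j=2)
  i=3: ✗ (fails at j=3)
  i=4: ✗ (fails at j=4)
  i=5: ✗ (fails at j=6)
  i=6: ✗ (fails at j=6)
  i=7: ✗ (fails at j=7)
  i=8: ✗ (fails at j=8)
  i=9: ✗ (fails at j=10)
  i=10: ✗ (fails at j=10)

none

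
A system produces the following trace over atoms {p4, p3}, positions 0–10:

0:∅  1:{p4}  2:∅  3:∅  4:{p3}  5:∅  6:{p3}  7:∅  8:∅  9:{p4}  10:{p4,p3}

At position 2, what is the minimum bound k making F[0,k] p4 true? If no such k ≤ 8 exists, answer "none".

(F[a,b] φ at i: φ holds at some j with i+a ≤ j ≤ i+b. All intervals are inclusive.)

7

Scan j = 2,3,… for p4:
  j=2: fails
  j=3: fails
  j=4: fails
  j=5: fails
  j=6: fails
  j=7: fails
  j=8: fails
  j=9: holds
First hit at j=9, so smallest k = 9-2 = 7.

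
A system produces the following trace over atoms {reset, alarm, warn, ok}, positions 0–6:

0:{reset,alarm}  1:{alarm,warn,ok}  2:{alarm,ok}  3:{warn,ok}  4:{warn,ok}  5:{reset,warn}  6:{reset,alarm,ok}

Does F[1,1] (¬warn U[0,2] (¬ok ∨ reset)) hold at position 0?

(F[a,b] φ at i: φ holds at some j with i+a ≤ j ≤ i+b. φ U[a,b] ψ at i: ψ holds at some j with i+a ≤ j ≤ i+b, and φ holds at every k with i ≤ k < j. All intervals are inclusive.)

Check (¬warn U[0,2] (¬ok ∨ reset)) at each j in [1,1]:
  j=1: fails
No position in the window satisfies it → formula fails.

No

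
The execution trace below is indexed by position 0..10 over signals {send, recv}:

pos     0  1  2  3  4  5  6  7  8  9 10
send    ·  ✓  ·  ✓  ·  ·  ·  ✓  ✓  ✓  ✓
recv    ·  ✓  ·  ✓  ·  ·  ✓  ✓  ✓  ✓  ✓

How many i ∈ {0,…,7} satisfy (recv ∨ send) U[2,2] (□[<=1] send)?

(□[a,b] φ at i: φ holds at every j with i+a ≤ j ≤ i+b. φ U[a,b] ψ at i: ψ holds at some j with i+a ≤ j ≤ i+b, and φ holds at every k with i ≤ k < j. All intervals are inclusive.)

2

Evaluate at each i in [0,7]:
  i=0: ✗ (no rhs in [2,2])
  i=1: ✗ (no rhs in [3,3])
  i=2: ✗ (no rhs in [4,4])
  i=3: ✗ (no rhs in [5,5])
  i=4: ✗ (no rhs in [6,6])
  i=5: ✗ (lhs fails at k=5 before rhs at j=7)
  i=6: ✓ (rhs at j=8; lhs holds on [6,7])
  i=7: ✓ (rhs at j=9; lhs holds on [7,8])
Positions where it holds: {6, 7} → 2.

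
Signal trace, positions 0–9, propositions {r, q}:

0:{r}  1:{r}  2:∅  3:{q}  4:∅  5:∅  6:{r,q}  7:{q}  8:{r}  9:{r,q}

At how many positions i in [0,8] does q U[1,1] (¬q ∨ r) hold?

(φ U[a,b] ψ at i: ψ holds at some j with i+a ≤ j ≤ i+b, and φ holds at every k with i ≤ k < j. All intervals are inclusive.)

2

Evaluate at each i in [0,8]:
  i=0: ✗ (lhs fails at k=0 before rhs at j=1)
  i=1: ✗ (lhs fails at k=1 before rhs at j=2)
  i=2: ✗ (no rhs in [3,3])
  i=3: ✓ (rhs at j=4; lhs holds on [3,3])
  i=4: ✗ (lhs fails at k=4 before rhs at j=5)
  i=5: ✗ (lhs fails at k=5 before rhs at j=6)
  i=6: ✗ (no rhs in [7,7])
  i=7: ✓ (rhs at j=8; lhs holds on [7,7])
  i=8: ✗ (lhs fails at k=8 before rhs at j=9)
Positions where it holds: {3, 7} → 2.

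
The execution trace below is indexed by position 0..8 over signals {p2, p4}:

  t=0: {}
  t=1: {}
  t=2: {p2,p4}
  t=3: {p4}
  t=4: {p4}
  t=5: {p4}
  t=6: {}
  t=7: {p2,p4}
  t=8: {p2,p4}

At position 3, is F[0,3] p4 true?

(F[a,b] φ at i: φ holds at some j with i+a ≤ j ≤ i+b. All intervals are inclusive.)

Yes

Check p4 at each j in [3,6]:
  j=3: true
  j=4: true
  j=5: true
  j=6: false
Found at j=3 → formula holds.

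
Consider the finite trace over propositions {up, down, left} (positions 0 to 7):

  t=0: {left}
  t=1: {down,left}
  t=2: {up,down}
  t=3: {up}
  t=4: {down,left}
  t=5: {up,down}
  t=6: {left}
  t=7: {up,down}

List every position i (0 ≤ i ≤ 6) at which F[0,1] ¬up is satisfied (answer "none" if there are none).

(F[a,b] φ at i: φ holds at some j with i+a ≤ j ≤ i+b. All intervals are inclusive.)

Evaluate at each i in [0,6]:
  i=0: ✓ (witness j=0)
  i=1: ✓ (witness j=1)
  i=2: ✗ (none in [2,3])
  i=3: ✓ (witness j=4)
  i=4: ✓ (witness j=4)
  i=5: ✓ (witness j=6)
  i=6: ✓ (witness j=6)

0, 1, 3, 4, 5, 6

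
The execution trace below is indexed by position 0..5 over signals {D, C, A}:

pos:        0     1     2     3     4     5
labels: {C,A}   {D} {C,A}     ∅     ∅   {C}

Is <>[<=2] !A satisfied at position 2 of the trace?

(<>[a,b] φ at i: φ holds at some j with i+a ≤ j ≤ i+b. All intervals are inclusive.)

Check !A at each j in [2,4]:
  j=2: false
  j=3: true
  j=4: true
Found at j=3 → formula holds.

Holds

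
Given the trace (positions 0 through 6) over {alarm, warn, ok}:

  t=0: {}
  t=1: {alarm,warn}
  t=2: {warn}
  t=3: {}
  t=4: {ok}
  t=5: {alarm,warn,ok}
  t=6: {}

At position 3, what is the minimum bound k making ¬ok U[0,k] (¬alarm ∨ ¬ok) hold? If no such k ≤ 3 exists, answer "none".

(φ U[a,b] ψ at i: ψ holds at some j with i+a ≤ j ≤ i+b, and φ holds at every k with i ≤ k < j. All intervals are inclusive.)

Need earliest j ≥ 3 with (¬alarm ∨ ¬ok), and ¬ok at every k in [3,j-1].
  j=3: rhs holds (empty prefix). k = 0.

0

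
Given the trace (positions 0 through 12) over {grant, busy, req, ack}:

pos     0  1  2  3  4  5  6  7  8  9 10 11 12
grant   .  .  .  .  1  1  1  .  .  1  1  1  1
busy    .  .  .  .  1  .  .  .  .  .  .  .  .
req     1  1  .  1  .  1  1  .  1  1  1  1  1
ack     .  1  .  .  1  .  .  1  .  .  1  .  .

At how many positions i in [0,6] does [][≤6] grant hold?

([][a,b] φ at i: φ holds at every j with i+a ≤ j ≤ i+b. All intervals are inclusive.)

Evaluate at each i in [0,6]:
  i=0: ✗ (fails at j=0)
  i=1: ✗ (fails at j=1)
  i=2: ✗ (fails at j=2)
  i=3: ✗ (fails at j=3)
  i=4: ✗ (fails at j=7)
  i=5: ✗ (fails at j=7)
  i=6: ✗ (fails at j=7)
Positions where it holds: {} → 0.

0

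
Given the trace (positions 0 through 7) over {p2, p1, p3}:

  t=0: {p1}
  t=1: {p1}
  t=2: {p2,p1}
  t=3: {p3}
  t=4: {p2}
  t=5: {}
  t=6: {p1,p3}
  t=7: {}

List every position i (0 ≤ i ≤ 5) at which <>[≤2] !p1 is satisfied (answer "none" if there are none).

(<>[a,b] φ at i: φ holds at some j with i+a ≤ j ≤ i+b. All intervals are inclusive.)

Evaluate at each i in [0,5]:
  i=0: ✗ (none in [0,2])
  i=1: ✓ (witness j=3)
  i=2: ✓ (witness j=3)
  i=3: ✓ (witness j=3)
  i=4: ✓ (witness j=4)
  i=5: ✓ (witness j=5)

1, 2, 3, 4, 5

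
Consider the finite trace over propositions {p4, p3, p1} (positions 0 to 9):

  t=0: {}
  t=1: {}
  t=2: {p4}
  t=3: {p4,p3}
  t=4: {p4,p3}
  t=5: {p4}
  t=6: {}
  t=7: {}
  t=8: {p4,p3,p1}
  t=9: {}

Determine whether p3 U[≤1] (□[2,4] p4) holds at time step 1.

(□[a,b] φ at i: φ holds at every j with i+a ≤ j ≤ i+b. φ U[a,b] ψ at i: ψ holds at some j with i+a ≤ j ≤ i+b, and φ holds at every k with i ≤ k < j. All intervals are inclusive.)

Need some j in [1,2] with □[2,4] p4, and p3 at every k in [1,j-1].
  j=1: □[2,4] p4 holds; no prefix to check → satisfied.

True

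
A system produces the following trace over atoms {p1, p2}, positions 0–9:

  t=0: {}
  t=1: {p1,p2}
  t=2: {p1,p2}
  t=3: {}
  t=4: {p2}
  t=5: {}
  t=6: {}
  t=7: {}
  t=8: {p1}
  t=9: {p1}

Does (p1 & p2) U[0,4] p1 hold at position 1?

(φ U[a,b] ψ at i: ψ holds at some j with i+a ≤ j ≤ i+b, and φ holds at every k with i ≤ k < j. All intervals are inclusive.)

Need some j in [1,5] with p1, and (p1 & p2) at every k in [1,j-1].
  j=1: p1 holds; no prefix to check → satisfied.

Yes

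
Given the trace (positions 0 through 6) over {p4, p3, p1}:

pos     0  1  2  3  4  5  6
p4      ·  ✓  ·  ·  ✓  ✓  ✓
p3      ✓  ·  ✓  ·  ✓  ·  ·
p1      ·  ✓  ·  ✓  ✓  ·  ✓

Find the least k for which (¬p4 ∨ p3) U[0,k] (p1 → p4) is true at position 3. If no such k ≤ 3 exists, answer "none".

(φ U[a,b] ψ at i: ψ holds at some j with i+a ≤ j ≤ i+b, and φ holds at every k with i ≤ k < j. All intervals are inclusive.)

1

Need earliest j ≥ 3 with (p1 → p4), and (¬p4 ∨ p3) at every k in [3,j-1].
  j=3: rhs fails.
  j=4: rhs holds; lhs holds on [3,3]. k = 1.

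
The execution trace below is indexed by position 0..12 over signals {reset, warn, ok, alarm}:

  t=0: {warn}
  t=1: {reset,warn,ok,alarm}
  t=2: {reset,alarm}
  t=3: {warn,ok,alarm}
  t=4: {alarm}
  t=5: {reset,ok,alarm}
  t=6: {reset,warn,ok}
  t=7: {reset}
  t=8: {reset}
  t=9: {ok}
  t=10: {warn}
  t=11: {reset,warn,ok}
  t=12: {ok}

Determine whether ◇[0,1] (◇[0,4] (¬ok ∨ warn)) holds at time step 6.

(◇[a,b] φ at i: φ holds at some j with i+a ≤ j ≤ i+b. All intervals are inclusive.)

Check ◇[0,4] (¬ok ∨ warn) at each j in [6,7]:
  j=6: holds (witness at 6)
  j=7: holds (witness at 7)
Found at j=6 → formula holds.

True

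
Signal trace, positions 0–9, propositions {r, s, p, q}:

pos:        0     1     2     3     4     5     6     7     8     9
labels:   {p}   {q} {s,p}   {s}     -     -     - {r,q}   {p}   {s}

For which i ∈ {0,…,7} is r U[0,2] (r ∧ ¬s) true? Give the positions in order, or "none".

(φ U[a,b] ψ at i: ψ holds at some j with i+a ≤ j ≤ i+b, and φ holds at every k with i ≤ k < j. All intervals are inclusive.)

7

Evaluate at each i in [0,7]:
  i=0: ✗ (no rhs in [0,2])
  i=1: ✗ (no rhs in [1,3])
  i=2: ✗ (no rhs in [2,4])
  i=3: ✗ (no rhs in [3,5])
  i=4: ✗ (no rhs in [4,6])
  i=5: ✗ (lhs fails at k=5 before rhs at j=7)
  i=6: ✗ (lhs fails at k=6 before rhs at j=7)
  i=7: ✓ (rhs at j=7)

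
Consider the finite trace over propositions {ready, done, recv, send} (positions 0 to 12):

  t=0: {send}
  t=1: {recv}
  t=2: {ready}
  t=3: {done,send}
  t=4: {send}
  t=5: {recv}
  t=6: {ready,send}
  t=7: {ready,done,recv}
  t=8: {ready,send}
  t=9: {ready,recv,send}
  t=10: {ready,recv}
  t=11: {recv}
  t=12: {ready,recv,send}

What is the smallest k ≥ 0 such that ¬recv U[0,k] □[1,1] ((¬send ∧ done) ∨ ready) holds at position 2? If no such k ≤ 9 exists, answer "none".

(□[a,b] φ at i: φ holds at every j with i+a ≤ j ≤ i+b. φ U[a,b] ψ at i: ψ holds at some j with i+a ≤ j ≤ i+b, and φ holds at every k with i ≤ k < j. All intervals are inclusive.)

3

Need earliest j ≥ 2 with □[1,1] ((¬send ∧ done) ∨ ready), and ¬recv at every k in [2,j-1].
  j=2: rhs fails.
  j=3: rhs fails.
  j=4: rhs fails.
  j=5: rhs holds; lhs holds on [2,4]. k = 3.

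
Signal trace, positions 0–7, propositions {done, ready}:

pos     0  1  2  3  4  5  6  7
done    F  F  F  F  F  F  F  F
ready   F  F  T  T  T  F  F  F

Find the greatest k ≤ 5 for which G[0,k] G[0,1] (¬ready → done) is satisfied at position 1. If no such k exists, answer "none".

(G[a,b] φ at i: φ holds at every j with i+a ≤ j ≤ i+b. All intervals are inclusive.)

G[0,1] (¬ready → done) must hold from j=1 onward; find where it first fails.
  j=1: fails → no k works.

none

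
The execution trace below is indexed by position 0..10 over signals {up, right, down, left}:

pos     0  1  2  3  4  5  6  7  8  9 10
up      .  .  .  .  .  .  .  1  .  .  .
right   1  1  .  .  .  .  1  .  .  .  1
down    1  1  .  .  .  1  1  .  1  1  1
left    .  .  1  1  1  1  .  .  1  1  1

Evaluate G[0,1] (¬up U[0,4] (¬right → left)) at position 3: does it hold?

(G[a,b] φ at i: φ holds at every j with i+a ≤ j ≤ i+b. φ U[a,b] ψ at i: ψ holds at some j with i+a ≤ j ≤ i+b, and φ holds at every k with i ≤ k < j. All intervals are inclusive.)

Check (¬up U[0,4] (¬right → left)) at every j in [3,4]:
  j=3: holds
  j=4: holds
All positions satisfy it → formula holds.

Yes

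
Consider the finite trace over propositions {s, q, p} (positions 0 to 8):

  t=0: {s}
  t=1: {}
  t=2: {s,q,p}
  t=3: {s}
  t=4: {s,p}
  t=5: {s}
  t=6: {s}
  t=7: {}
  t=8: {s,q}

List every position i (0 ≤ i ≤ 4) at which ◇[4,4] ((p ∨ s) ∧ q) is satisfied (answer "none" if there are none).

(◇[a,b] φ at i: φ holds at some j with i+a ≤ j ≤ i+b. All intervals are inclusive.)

4

Evaluate at each i in [0,4]:
  i=0: ✗ (none in [4,4])
  i=1: ✗ (none in [5,5])
  i=2: ✗ (none in [6,6])
  i=3: ✗ (none in [7,7])
  i=4: ✓ (witness j=8)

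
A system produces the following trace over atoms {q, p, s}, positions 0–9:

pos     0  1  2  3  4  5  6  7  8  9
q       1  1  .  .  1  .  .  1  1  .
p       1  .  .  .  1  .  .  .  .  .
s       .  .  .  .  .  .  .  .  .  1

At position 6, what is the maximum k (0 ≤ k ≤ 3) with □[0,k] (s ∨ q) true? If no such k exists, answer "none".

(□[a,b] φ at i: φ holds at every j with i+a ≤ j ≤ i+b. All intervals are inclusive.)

none

(s ∨ q) must hold from j=6 onward; find where it first fails.
  j=6: fails → no k works.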